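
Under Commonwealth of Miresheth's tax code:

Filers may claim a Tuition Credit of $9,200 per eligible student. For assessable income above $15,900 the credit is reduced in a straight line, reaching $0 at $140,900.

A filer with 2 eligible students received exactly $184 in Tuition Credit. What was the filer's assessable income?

Full credit = 2 × $9,200 = $18,400.
$184 is 184/18,400 of the full $18,400, so 18,216/18,400 of the $125,000 range has been used: income = $15,900 + $125,000 × 18,216/18,400 = $139,650.

$139,650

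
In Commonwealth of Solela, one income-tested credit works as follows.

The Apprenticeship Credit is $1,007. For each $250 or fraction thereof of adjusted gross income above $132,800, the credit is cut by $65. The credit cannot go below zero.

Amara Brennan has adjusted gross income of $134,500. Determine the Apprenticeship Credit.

$552

Apprenticeship Credit: income exceeds $132,800 by $1,700, which is 7 full-or-partial $250 increments; reduction = 7 × $65 = $455, leaving $552.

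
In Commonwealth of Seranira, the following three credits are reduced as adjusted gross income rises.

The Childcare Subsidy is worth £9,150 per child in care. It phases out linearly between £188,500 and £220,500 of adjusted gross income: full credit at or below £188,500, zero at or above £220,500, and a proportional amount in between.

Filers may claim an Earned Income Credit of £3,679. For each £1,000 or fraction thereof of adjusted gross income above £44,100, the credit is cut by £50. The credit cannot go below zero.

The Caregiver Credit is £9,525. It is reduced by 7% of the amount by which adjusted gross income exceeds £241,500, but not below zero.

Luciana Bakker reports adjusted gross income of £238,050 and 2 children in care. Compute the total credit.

£9,525

Childcare Subsidy: base = 2 × £9,150 = £18,300. £238,050 is at or above £220,500, so the credit is £0.
Earned Income Credit: income exceeds £44,100 by £193,950 → 194 increments × £50 = £9,700 ≥ base, so the credit is £0.
Caregiver Credit: £238,050 is at or below the £241,500 threshold, so the full £9,525 applies.
Total: £0 + £0 + £9,525 = £9,525.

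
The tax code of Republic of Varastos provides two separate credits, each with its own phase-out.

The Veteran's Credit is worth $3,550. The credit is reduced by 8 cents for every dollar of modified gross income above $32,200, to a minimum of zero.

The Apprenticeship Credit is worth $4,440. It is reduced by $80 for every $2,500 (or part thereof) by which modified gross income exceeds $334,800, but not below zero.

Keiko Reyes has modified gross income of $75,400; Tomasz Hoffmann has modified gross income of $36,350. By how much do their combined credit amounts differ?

$3,124

Keiko ($75,400): Veteran's Credit: 8% of the $43,200 excess over $32,200 is $3,456; credit = $3,550 − $3,456 = $94. Apprenticeship Credit: $75,400 is at or below the $334,800 threshold, so the full $4,440 applies. total $94 + $4,440 = $4,534
Tomasz ($36,350): Veteran's Credit: 8% of the $4,150 excess over $32,200 is $332; credit = $3,550 − $332 = $3,218. Apprenticeship Credit: $36,350 is at or below the $334,800 threshold, so the full $4,440 applies. total $3,218 + $4,440 = $7,658
Difference: |$4,534 − $7,658| = $3,124.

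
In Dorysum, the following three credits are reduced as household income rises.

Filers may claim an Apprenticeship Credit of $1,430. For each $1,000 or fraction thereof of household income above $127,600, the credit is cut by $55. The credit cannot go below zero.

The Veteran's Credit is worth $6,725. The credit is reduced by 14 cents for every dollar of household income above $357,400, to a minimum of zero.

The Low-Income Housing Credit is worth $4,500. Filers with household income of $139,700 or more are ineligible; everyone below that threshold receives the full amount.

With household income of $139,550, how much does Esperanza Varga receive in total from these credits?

$11,995

Apprenticeship Credit: income exceeds $127,600 by $11,950, which is 12 full-or-partial $1,000 increments; reduction = 12 × $55 = $660, leaving $770.
Veteran's Credit: $139,550 is at or below the $357,400 threshold, so the full $6,725 applies.
Low-Income Housing Credit: $139,550 is below the $139,700 cutoff, so the full $4,500 applies.
Total: $770 + $6,725 + $4,500 = $11,995.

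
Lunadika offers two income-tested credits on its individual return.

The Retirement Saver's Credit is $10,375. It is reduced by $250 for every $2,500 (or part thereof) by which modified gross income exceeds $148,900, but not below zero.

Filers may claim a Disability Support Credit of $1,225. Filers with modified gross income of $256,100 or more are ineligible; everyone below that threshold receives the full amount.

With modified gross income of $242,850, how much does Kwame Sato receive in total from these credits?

$2,100

Retirement Saver's Credit: income exceeds $148,900 by $93,950, which is 38 full-or-partial $2,500 increments; reduction = 38 × $250 = $9,500, leaving $875.
Disability Support Credit: $242,850 is below the $256,100 cutoff, so the full $1,225 applies.
Total: $875 + $1,225 = $2,100.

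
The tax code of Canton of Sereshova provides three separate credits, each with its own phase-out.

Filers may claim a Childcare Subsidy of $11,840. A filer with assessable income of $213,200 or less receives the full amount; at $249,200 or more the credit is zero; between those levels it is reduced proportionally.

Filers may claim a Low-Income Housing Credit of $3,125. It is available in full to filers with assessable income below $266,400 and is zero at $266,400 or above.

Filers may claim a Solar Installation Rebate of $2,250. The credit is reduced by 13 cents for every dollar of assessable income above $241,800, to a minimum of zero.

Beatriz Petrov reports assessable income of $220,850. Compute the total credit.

$14,699

Childcare Subsidy: $220,850 is $7,650 into a $36,000 phase-out range, leaving 28,350/36,000 of the credit: $11,840 × 28,350/36,000 = $9,324.
Low-Income Housing Credit: $220,850 is below the $266,400 cutoff, so the full $3,125 applies.
Solar Installation Rebate: $220,850 is at or below the $241,800 threshold, so the full $2,250 applies.
Total: $9,324 + $3,125 + $2,250 = $14,699.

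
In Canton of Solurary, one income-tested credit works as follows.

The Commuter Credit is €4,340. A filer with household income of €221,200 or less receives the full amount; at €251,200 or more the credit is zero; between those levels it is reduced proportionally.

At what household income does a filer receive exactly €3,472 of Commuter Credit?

€227,200

€3,472 is 3,472/4,340 of the full €4,340, so 868/4,340 of the €30,000 range has been used: income = €221,200 + €30,000 × 868/4,340 = €227,200.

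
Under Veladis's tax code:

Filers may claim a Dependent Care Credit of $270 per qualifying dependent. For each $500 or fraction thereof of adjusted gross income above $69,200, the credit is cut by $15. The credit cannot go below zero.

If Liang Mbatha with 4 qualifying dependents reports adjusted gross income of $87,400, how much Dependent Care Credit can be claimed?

$525

Dependent Care Credit: base = 4 × $270 = $1,080. income exceeds $69,200 by $18,200, which is 37 full-or-partial $500 increments; reduction = 37 × $15 = $555, leaving $525.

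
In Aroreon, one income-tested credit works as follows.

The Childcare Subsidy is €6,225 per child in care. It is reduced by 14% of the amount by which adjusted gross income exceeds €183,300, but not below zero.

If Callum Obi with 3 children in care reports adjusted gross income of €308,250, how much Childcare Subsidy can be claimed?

€1,182

Childcare Subsidy: base = 3 × €6,225 = €18,675. 14% of the €124,950 excess over €183,300 is €17,493; credit = €18,675 − €17,493 = €1,182.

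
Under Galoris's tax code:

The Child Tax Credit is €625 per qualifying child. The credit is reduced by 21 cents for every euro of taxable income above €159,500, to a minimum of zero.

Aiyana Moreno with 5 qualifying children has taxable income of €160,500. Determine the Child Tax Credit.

€2,915

Child Tax Credit: base = 5 × €625 = €3,125. 21% of the €1,000 excess over €159,500 is €210; credit = €3,125 − €210 = €2,915.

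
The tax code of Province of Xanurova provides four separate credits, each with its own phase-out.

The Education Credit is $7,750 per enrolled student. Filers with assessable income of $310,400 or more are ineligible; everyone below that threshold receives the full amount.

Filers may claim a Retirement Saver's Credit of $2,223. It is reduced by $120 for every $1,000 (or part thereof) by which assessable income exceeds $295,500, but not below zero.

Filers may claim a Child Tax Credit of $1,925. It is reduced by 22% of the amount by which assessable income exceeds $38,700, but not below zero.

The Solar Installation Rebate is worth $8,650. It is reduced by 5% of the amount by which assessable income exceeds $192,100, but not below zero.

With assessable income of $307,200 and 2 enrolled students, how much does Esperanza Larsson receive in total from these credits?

$19,178

Education Credit: base = 2 × $7,750 = $15,500. $307,200 is below the $310,400 cutoff, so the full $15,500 applies.
Retirement Saver's Credit: income exceeds $295,500 by $11,700, which is 12 full-or-partial $1,000 increments; reduction = 12 × $120 = $1,440, leaving $783.
Child Tax Credit: 22% of the $268,500 excess over $38,700 is $59,070 ≥ base, so the credit is $0.
Solar Installation Rebate: 5% of the $115,100 excess over $192,100 is $5,755; credit = $8,650 − $5,755 = $2,895.
Total: $15,500 + $783 + $0 + $2,895 = $19,178.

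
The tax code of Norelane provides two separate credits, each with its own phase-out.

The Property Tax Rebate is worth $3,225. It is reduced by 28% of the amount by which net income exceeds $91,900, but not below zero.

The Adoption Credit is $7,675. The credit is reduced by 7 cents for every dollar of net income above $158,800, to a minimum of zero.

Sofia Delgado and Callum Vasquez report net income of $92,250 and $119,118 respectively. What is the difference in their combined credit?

Sofia ($92,250): Property Tax Rebate: 28% of the $350 excess over $91,900 is $98; credit = $3,225 − $98 = $3,127. Adoption Credit: $92,250 is at or below the $158,800 threshold, so the full $7,675 applies. total $3,127 + $7,675 = $10,802
Callum ($119,118): Property Tax Rebate: 28% of the $27,218 excess over $91,900 is $7,621.04 ≥ base, so the credit is $0. Adoption Credit: $119,118 is at or below the $158,800 threshold, so the full $7,675 applies. total $0 + $7,675 = $7,675
Difference: |$10,802 − $7,675| = $3,127.

$3,127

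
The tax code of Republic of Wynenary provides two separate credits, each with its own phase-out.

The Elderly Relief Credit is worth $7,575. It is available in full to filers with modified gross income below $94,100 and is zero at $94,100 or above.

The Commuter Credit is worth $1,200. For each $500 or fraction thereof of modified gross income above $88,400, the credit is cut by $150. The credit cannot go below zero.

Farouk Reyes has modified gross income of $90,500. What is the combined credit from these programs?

$8,025

Elderly Relief Credit: $90,500 is below the $94,100 cutoff, so the full $7,575 applies.
Commuter Credit: income exceeds $88,400 by $2,100, which is 5 full-or-partial $500 increments; reduction = 5 × $150 = $750, leaving $450.
Total: $7,575 + $450 = $8,025.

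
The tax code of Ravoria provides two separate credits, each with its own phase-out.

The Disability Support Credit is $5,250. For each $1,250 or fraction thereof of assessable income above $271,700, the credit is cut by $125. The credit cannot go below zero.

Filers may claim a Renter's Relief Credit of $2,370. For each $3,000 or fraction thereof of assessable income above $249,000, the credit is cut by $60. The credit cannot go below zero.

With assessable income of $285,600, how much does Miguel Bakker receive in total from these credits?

Disability Support Credit: income exceeds $271,700 by $13,900, which is 12 full-or-partial $1,250 increments; reduction = 12 × $125 = $1,500, leaving $3,750.
Renter's Relief Credit: income exceeds $249,000 by $36,600, which is 13 full-or-partial $3,000 increments; reduction = 13 × $60 = $780, leaving $1,590.
Total: $3,750 + $1,590 = $5,340.

$5,340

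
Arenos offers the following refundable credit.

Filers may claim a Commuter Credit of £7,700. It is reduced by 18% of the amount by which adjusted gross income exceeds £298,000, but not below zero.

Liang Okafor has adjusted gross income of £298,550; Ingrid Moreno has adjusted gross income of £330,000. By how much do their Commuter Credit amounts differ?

Liang (£298,550): Commuter Credit: 18% of the £550 excess over £298,000 is £99; credit = £7,700 − £99 = £7,601.
Ingrid (£330,000): Commuter Credit: 18% of the £32,000 excess over £298,000 is £5,760; credit = £7,700 − £5,760 = £1,940.
Difference: |£7,601 − £1,940| = £5,661.

£5,661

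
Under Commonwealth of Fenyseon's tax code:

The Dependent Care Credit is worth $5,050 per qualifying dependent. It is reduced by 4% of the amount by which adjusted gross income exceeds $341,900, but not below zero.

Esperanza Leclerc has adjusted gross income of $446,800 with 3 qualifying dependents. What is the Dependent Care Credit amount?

Dependent Care Credit: base = 3 × $5,050 = $15,150. 4% of the $104,900 excess over $341,900 is $4,196; credit = $15,150 − $4,196 = $10,954.

$10,954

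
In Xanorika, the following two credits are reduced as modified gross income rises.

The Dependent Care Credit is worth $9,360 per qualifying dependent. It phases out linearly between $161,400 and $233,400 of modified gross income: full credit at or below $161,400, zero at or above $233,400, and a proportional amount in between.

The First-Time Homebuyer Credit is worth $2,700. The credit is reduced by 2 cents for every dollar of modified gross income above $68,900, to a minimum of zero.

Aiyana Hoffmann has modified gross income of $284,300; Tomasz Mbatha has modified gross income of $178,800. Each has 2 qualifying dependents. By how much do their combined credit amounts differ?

$14,698

Aiyana ($284,300): Dependent Care Credit: base = 2 × $9,360 = $18,720. $284,300 is at or above $233,400, so the credit is $0. First-Time Homebuyer Credit: 2% of the $215,400 excess over $68,900 is $4,308 ≥ base, so the credit is $0. total $0 + $0 = $0
Tomasz ($178,800): Dependent Care Credit: base = 2 × $9,360 = $18,720. $178,800 is $17,400 into a $72,000 phase-out range, leaving 54,600/72,000 of the credit: $18,720 × 54,600/72,000 = $14,196. First-Time Homebuyer Credit: 2% of the $109,900 excess over $68,900 is $2,198; credit = $2,700 − $2,198 = $502. total $14,196 + $502 = $14,698
Difference: |$0 − $14,698| = $14,698.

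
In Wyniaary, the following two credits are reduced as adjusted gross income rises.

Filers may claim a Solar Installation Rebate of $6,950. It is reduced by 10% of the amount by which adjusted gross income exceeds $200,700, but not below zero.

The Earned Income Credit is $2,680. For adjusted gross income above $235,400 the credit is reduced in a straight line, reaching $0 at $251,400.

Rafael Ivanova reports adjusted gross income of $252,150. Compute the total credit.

$1,805

Solar Installation Rebate: 10% of the $51,450 excess over $200,700 is $5,145; credit = $6,950 − $5,145 = $1,805.
Earned Income Credit: $252,150 is at or above $251,400, so the credit is $0.
Total: $1,805 + $0 = $1,805.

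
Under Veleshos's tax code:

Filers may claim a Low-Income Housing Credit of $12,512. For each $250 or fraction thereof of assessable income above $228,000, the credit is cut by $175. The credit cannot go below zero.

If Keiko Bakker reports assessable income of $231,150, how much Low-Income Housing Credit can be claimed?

Low-Income Housing Credit: income exceeds $228,000 by $3,150, which is 13 full-or-partial $250 increments; reduction = 13 × $175 = $2,275, leaving $10,237.

$10,237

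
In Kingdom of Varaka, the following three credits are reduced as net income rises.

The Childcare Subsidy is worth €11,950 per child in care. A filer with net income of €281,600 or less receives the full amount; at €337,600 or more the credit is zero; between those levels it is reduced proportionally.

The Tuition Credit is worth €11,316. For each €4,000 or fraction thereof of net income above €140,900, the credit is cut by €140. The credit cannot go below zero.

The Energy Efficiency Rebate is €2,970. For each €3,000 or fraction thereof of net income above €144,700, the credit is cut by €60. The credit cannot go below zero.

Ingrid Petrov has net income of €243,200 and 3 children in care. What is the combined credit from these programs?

€44,516

Childcare Subsidy: base = 3 × €11,950 = €35,850. €243,200 is at or below the €281,600 threshold, so the full €35,850 applies.
Tuition Credit: income exceeds €140,900 by €102,300, which is 26 full-or-partial €4,000 increments; reduction = 26 × €140 = €3,640, leaving €7,676.
Energy Efficiency Rebate: income exceeds €144,700 by €98,500, which is 33 full-or-partial €3,000 increments; reduction = 33 × €60 = €1,980, leaving €990.
Total: €35,850 + €7,676 + €990 = €44,516.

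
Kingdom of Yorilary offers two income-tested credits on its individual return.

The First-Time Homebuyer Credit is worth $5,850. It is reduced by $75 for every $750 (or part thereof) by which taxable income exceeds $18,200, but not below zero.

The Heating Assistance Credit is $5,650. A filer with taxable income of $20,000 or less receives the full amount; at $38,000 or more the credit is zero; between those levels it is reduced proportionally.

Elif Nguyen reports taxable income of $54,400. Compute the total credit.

First-Time Homebuyer Credit: income exceeds $18,200 by $36,200, which is 49 full-or-partial $750 increments; reduction = 49 × $75 = $3,675, leaving $2,175.
Heating Assistance Credit: $54,400 is at or above $38,000, so the credit is $0.
Total: $2,175 + $0 = $2,175.

$2,175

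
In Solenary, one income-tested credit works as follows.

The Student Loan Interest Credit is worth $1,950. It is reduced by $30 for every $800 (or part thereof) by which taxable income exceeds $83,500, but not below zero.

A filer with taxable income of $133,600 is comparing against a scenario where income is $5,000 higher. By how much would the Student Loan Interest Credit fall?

At $133,600 — income exceeds $83,500 by $50,100, which is 63 full-or-partial $800 increments; reduction = 63 × $30 = $1,890, leaving $60.
At $138,600 — income exceeds $83,500 by $55,100 → 69 increments × $30 = $2,070 ≥ base, so the credit is $0.
Lost: $60 − $0 = $60.

$60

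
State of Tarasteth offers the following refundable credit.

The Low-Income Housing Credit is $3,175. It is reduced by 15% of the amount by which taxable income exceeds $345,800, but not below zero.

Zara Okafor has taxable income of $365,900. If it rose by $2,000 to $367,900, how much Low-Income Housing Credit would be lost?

$160

At $365,900 — 15% of the $20,100 excess over $345,800 is $3,015; credit = $3,175 − $3,015 = $160.
At $367,900 — 15% of the $22,100 excess over $345,800 is $3,315 ≥ base, so the credit is $0.
Lost: $160 − $0 = $160.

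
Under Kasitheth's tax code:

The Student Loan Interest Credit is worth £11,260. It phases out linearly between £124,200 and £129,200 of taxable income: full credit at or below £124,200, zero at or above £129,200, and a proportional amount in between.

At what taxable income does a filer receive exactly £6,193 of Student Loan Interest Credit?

£126,450

£6,193 is 6,193/11,260 of the full £11,260, so 5,067/11,260 of the £5,000 range has been used: income = £124,200 + £5,000 × 5,067/11,260 = £126,450.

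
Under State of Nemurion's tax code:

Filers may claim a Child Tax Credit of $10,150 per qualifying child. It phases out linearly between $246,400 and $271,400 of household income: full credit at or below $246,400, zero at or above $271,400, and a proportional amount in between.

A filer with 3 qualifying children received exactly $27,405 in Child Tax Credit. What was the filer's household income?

$248,900

Full credit = 3 × $10,150 = $30,450.
$27,405 is 27,405/30,450 of the full $30,450, so 3,045/30,450 of the $25,000 range has been used: income = $246,400 + $25,000 × 3,045/30,450 = $248,900.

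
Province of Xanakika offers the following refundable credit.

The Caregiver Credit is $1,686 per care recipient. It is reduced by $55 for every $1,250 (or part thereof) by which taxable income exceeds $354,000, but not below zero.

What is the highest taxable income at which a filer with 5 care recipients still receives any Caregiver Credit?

$545,250

Full credit = 5 × $1,686 = $8,430.
After 153 increments the reduction is 153 × $55 = $8,415, leaving $15; one more increment wipes it out. Increment 153 ends at excess 153 × $1,250 = $191,250, so the highest qualifying income is $354,000 + $191,250 = $545,250.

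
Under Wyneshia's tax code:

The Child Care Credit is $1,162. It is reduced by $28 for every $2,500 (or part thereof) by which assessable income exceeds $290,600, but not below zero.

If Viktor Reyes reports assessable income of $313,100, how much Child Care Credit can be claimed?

$910

Child Care Credit: income exceeds $290,600 by $22,500, which is 9 full-or-partial $2,500 increments; reduction = 9 × $28 = $252, leaving $910.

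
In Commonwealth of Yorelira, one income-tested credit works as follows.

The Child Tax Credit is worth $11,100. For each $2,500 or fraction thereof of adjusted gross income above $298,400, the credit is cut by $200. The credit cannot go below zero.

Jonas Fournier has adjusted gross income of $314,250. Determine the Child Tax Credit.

$9,700

Child Tax Credit: income exceeds $298,400 by $15,850, which is 7 full-or-partial $2,500 increments; reduction = 7 × $200 = $1,400, leaving $9,700.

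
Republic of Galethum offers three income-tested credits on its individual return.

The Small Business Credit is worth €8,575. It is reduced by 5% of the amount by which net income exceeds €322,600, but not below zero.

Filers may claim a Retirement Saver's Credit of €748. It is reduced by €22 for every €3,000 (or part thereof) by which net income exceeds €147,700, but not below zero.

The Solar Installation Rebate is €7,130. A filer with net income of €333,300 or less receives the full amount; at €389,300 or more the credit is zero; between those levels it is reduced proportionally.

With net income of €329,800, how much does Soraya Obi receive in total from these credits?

Small Business Credit: 5% of the €7,200 excess over €322,600 is €360; credit = €8,575 − €360 = €8,215.
Retirement Saver's Credit: income exceeds €147,700 by €182,100 → 61 increments × €22 = €1,342 ≥ base, so the credit is €0.
Solar Installation Rebate: €329,800 is at or below the €333,300 threshold, so the full €7,130 applies.
Total: €8,215 + €0 + €7,130 = €15,345.

€15,345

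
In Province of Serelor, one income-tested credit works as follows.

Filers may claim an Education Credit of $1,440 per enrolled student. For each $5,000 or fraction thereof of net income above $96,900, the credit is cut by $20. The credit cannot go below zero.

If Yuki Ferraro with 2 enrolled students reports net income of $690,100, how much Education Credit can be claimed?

Education Credit: base = 2 × $1,440 = $2,880. income exceeds $96,900 by $593,200, which is 119 full-or-partial $5,000 increments; reduction = 119 × $20 = $2,380, leaving $500.

$500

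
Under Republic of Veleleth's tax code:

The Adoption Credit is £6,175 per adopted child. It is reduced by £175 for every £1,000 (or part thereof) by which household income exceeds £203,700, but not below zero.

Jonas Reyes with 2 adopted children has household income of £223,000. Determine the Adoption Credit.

£8,850

Adoption Credit: base = 2 × £6,175 = £12,350. income exceeds £203,700 by £19,300, which is 20 full-or-partial £1,000 increments; reduction = 20 × £175 = £3,500, leaving £8,850.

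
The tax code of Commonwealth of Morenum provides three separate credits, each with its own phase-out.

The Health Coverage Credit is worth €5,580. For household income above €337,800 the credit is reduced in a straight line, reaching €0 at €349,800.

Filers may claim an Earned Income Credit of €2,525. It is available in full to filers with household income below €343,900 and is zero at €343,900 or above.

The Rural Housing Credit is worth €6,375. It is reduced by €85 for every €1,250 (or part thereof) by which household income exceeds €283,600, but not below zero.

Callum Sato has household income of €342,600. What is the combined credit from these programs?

€8,168

Health Coverage Credit: €342,600 is €4,800 into a €12,000 phase-out range, leaving 7,200/12,000 of the credit: €5,580 × 7,200/12,000 = €3,348.
Earned Income Credit: €342,600 is below the €343,900 cutoff, so the full €2,525 applies.
Rural Housing Credit: income exceeds €283,600 by €59,000, which is 48 full-or-partial €1,250 increments; reduction = 48 × €85 = €4,080, leaving €2,295.
Total: €3,348 + €2,525 + €2,295 = €8,168.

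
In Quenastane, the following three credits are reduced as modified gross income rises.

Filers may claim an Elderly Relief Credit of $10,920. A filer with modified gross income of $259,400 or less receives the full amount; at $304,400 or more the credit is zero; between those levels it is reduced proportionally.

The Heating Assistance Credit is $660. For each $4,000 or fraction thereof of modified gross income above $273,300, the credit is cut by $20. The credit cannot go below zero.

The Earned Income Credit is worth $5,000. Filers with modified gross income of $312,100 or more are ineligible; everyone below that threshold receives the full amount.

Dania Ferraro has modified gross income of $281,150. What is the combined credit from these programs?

Elderly Relief Credit: $281,150 is $21,750 into a $45,000 phase-out range, leaving 23,250/45,000 of the credit: $10,920 × 23,250/45,000 = $5,642.
Heating Assistance Credit: income exceeds $273,300 by $7,850, which is 2 full-or-partial $4,000 increments; reduction = 2 × $20 = $40, leaving $620.
Earned Income Credit: $281,150 is below the $312,100 cutoff, so the full $5,000 applies.
Total: $5,642 + $620 + $5,000 = $11,262.

$11,262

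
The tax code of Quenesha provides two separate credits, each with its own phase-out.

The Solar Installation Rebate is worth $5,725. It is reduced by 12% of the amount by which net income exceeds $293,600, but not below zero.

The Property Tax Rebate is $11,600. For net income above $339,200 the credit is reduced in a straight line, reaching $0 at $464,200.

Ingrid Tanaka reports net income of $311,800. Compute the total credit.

Solar Installation Rebate: 12% of the $18,200 excess over $293,600 is $2,184; credit = $5,725 − $2,184 = $3,541.
Property Tax Rebate: $311,800 is at or below the $339,200 threshold, so the full $11,600 applies.
Total: $3,541 + $11,600 = $15,141.

$15,141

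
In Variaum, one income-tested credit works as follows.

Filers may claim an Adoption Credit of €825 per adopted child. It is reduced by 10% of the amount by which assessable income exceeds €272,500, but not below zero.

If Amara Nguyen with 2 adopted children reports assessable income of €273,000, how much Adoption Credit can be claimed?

Adoption Credit: base = 2 × €825 = €1,650. 10% of the €500 excess over €272,500 is €50; credit = €1,650 − €50 = €1,600.

€1,600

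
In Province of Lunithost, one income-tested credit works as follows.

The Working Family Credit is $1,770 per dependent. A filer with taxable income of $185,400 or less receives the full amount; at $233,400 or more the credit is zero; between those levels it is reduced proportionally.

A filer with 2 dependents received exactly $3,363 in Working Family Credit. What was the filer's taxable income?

Full credit = 2 × $1,770 = $3,540.
$3,363 is 3,363/3,540 of the full $3,540, so 177/3,540 of the $48,000 range has been used: income = $185,400 + $48,000 × 177/3,540 = $187,800.

$187,800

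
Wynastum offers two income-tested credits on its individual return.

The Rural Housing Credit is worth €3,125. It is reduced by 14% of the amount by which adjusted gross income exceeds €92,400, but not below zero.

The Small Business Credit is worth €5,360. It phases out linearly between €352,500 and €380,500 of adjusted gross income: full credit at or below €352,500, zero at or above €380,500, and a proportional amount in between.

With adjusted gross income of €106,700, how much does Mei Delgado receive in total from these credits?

€6,483

Rural Housing Credit: 14% of the €14,300 excess over €92,400 is €2,002; credit = €3,125 − €2,002 = €1,123.
Small Business Credit: €106,700 is at or below the €352,500 threshold, so the full €5,360 applies.
Total: €1,123 + €5,360 = €6,483.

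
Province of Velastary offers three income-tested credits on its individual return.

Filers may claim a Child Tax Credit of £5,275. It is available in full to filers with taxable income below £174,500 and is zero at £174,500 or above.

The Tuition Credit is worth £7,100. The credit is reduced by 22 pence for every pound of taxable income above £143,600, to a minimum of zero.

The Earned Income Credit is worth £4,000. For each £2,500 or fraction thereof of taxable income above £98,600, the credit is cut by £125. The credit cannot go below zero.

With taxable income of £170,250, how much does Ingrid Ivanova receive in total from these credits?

Child Tax Credit: £170,250 is below the £174,500 cutoff, so the full £5,275 applies.
Tuition Credit: 22% of the £26,650 excess over £143,600 is £5,863; credit = £7,100 − £5,863 = £1,237.
Earned Income Credit: income exceeds £98,600 by £71,650, which is 29 full-or-partial £2,500 increments; reduction = 29 × £125 = £3,625, leaving £375.
Total: £5,275 + £1,237 + £375 = £6,887.

£6,887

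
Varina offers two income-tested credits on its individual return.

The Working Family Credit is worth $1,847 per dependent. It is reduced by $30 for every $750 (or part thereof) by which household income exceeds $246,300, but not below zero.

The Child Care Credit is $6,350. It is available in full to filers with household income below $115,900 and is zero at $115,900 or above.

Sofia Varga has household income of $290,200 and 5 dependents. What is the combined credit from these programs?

Working Family Credit: base = 5 × $1,847 = $9,235. income exceeds $246,300 by $43,900, which is 59 full-or-partial $750 increments; reduction = 59 × $30 = $1,770, leaving $7,465.
Child Care Credit: $290,200 meets or exceeds the $115,900 cutoff, so the credit is $0.
Total: $7,465 + $0 = $7,465.

$7,465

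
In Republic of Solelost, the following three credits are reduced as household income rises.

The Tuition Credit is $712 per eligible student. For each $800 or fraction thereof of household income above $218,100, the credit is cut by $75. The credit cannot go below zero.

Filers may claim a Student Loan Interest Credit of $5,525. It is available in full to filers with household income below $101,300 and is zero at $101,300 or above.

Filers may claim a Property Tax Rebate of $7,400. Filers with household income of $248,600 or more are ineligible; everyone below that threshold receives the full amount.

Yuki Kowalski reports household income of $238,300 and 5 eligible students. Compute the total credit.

Tuition Credit: base = 5 × $712 = $3,560. income exceeds $218,100 by $20,200, which is 26 full-or-partial $800 increments; reduction = 26 × $75 = $1,950, leaving $1,610.
Student Loan Interest Credit: $238,300 meets or exceeds the $101,300 cutoff, so the credit is $0.
Property Tax Rebate: $238,300 is below the $248,600 cutoff, so the full $7,400 applies.
Total: $1,610 + $0 + $7,400 = $9,010.

$9,010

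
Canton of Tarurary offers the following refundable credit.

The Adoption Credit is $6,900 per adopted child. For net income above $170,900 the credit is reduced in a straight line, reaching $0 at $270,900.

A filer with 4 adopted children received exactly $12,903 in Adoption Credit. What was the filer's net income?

Full credit = 4 × $6,900 = $27,600.
$12,903 is 12,903/27,600 of the full $27,600, so 14,697/27,600 of the $100,000 range has been used: income = $170,900 + $100,000 × 14,697/27,600 = $224,150.

$224,150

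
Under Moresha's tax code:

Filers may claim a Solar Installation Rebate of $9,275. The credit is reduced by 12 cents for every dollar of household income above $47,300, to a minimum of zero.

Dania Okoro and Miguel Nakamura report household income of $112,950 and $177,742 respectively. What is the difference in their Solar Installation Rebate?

$1,397

Dania ($112,950): Solar Installation Rebate: 12% of the $65,650 excess over $47,300 is $7,878; credit = $9,275 − $7,878 = $1,397.
Miguel ($177,742): Solar Installation Rebate: 12% of the $130,442 excess over $47,300 is $15,653.04 ≥ base, so the credit is $0.
Difference: |$1,397 − $0| = $1,397.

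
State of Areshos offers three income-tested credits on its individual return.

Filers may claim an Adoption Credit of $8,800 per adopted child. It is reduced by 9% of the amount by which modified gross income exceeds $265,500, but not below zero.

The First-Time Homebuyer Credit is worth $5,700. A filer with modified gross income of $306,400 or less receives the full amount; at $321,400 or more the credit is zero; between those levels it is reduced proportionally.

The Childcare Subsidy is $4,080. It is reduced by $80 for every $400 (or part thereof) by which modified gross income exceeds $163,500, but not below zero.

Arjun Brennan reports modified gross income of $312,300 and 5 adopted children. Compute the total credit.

Adoption Credit: base = 5 × $8,800 = $44,000. 9% of the $46,800 excess over $265,500 is $4,212; credit = $44,000 − $4,212 = $39,788.
First-Time Homebuyer Credit: $312,300 is $5,900 into a $15,000 phase-out range, leaving 9,100/15,000 of the credit: $5,700 × 9,100/15,000 = $3,458.
Childcare Subsidy: income exceeds $163,500 by $148,800 → 372 increments × $80 = $29,760 ≥ base, so the credit is $0.
Total: $39,788 + $3,458 + $0 = $43,246.

$43,246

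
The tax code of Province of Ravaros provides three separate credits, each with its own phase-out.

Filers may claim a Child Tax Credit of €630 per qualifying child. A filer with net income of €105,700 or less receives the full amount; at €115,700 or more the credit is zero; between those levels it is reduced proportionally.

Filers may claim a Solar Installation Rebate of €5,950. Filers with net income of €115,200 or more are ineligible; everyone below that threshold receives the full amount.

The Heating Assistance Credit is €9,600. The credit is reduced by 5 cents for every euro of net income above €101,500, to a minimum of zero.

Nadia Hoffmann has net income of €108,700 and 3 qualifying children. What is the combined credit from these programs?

€16,513

Child Tax Credit: base = 3 × €630 = €1,890. €108,700 is €3,000 into a €10,000 phase-out range, leaving 7,000/10,000 of the credit: €1,890 × 7,000/10,000 = €1,323.
Solar Installation Rebate: €108,700 is below the €115,200 cutoff, so the full €5,950 applies.
Heating Assistance Credit: 5% of the €7,200 excess over €101,500 is €360; credit = €9,600 − €360 = €9,240.
Total: €1,323 + €5,950 + €9,240 = €16,513.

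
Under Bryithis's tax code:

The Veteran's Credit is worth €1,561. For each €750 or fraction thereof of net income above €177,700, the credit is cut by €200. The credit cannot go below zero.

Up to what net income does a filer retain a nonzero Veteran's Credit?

€182,950

After 7 increments the reduction is 7 × €200 = €1,400, leaving €161; one more increment wipes it out. Increment 7 ends at excess 7 × €750 = €5,250, so the highest qualifying income is €177,700 + €5,250 = €182,950.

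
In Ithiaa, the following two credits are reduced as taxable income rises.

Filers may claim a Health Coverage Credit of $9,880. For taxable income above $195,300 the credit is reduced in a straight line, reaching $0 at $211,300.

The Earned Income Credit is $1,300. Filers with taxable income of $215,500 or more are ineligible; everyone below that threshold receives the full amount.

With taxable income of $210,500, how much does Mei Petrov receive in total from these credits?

Health Coverage Credit: $210,500 is $15,200 into a $16,000 phase-out range, leaving 800/16,000 of the credit: $9,880 × 800/16,000 = $494.
Earned Income Credit: $210,500 is below the $215,500 cutoff, so the full $1,300 applies.
Total: $494 + $1,300 = $1,794.

$1,794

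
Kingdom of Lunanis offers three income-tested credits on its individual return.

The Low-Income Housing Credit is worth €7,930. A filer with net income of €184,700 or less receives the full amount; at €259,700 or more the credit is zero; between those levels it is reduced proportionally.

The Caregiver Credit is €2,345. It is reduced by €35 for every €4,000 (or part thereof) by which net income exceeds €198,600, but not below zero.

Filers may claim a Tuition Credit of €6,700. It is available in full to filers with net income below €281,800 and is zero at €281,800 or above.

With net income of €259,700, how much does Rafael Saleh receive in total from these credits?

Low-Income Housing Credit: €259,700 is at or above €259,700, so the credit is €0.
Caregiver Credit: income exceeds €198,600 by €61,100, which is 16 full-or-partial €4,000 increments; reduction = 16 × €35 = €560, leaving €1,785.
Tuition Credit: €259,700 is below the €281,800 cutoff, so the full €6,700 applies.
Total: €0 + €1,785 + €6,700 = €8,485.

€8,485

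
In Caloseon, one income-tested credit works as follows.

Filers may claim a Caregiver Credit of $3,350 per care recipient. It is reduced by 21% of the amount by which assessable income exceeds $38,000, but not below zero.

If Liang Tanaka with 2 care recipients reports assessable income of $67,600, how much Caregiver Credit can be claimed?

Caregiver Credit: base = 2 × $3,350 = $6,700. 21% of the $29,600 excess over $38,000 is $6,216; credit = $6,700 − $6,216 = $484.

$484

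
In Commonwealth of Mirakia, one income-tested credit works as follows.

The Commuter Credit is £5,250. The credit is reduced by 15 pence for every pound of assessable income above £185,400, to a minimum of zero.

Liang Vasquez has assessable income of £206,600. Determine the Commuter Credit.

Commuter Credit: 15% of the £21,200 excess over £185,400 is £3,180; credit = £5,250 − £3,180 = £2,070.

£2,070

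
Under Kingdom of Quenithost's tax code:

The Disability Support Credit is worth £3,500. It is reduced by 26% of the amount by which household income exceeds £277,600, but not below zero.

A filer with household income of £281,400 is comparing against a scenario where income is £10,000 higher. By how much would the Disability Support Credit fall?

£2,512

At £281,400 — 26% of the £3,800 excess over £277,600 is £988; credit = £3,500 − £988 = £2,512.
At £291,400 — 26% of the £13,800 excess over £277,600 is £3,588 ≥ base, so the credit is £0.
Lost: £2,512 − £0 = £2,512.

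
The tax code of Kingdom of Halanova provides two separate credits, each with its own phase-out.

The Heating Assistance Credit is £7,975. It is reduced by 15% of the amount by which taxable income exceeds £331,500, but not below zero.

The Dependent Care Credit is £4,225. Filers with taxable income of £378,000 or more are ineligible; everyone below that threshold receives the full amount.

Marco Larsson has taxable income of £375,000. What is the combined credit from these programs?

Heating Assistance Credit: 15% of the £43,500 excess over £331,500 is £6,525; credit = £7,975 − £6,525 = £1,450.
Dependent Care Credit: £375,000 is below the £378,000 cutoff, so the full £4,225 applies.
Total: £1,450 + £4,225 = £5,675.

£5,675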